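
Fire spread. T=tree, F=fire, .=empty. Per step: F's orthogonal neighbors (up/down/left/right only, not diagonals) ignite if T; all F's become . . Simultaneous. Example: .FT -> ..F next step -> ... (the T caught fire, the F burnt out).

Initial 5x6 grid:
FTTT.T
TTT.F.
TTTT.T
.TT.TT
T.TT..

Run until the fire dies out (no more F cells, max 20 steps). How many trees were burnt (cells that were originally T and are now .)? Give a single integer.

Step 1: +2 fires, +2 burnt (F count now 2)
Step 2: +3 fires, +2 burnt (F count now 3)
Step 3: +3 fires, +3 burnt (F count now 3)
Step 4: +2 fires, +3 burnt (F count now 2)
Step 5: +2 fires, +2 burnt (F count now 2)
Step 6: +1 fires, +2 burnt (F count now 1)
Step 7: +1 fires, +1 burnt (F count now 1)
Step 8: +0 fires, +1 burnt (F count now 0)
Fire out after step 8
Initially T: 19, now '.': 25
Total burnt (originally-T cells now '.'): 14

Answer: 14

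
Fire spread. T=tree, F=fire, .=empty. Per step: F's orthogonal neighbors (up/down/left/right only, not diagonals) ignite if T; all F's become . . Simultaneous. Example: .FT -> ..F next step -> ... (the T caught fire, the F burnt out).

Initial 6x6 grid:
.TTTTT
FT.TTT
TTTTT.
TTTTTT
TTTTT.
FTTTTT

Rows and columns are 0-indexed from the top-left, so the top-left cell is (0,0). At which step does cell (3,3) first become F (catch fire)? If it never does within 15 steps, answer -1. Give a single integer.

Step 1: cell (3,3)='T' (+4 fires, +2 burnt)
Step 2: cell (3,3)='T' (+5 fires, +4 burnt)
Step 3: cell (3,3)='T' (+5 fires, +5 burnt)
Step 4: cell (3,3)='T' (+5 fires, +5 burnt)
Step 5: cell (3,3)='F' (+6 fires, +5 burnt)
  -> target ignites at step 5
Step 6: cell (3,3)='.' (+3 fires, +6 burnt)
Step 7: cell (3,3)='.' (+2 fires, +3 burnt)
Step 8: cell (3,3)='.' (+0 fires, +2 burnt)
  fire out at step 8

5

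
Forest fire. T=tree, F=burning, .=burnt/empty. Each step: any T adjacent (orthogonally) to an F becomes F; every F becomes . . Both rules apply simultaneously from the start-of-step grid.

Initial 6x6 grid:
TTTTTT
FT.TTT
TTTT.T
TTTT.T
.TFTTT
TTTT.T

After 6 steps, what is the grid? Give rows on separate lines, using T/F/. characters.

Step 1: 7 trees catch fire, 2 burn out
  FTTTTT
  .F.TTT
  FTTT.T
  TTFT.T
  .F.FTT
  TTFT.T
Step 2: 9 trees catch fire, 7 burn out
  .FTTTT
  ...TTT
  .FFT.T
  FF.F.T
  ....FT
  TF.F.T
Step 3: 4 trees catch fire, 9 burn out
  ..FTTT
  ...TTT
  ...F.T
  .....T
  .....F
  F....T
Step 4: 4 trees catch fire, 4 burn out
  ...FTT
  ...FTT
  .....T
  .....F
  ......
  .....F
Step 5: 3 trees catch fire, 4 burn out
  ....FT
  ....FT
  .....F
  ......
  ......
  ......
Step 6: 2 trees catch fire, 3 burn out
  .....F
  .....F
  ......
  ......
  ......
  ......

.....F
.....F
......
......
......
......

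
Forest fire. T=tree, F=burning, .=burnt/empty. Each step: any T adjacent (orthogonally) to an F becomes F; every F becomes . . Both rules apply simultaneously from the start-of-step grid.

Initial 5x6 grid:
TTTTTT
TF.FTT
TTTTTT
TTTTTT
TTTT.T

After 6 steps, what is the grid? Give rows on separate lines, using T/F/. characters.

Step 1: 6 trees catch fire, 2 burn out
  TFTFTT
  F...FT
  TFTFTT
  TTTTTT
  TTTT.T
Step 2: 9 trees catch fire, 6 burn out
  F.F.FT
  .....F
  F.F.FT
  TFTFTT
  TTTT.T
Step 3: 7 trees catch fire, 9 burn out
  .....F
  ......
  .....F
  F.F.FT
  TFTF.T
Step 4: 3 trees catch fire, 7 burn out
  ......
  ......
  ......
  .....F
  F.F..T
Step 5: 1 trees catch fire, 3 burn out
  ......
  ......
  ......
  ......
  .....F
Step 6: 0 trees catch fire, 1 burn out
  ......
  ......
  ......
  ......
  ......

......
......
......
......
......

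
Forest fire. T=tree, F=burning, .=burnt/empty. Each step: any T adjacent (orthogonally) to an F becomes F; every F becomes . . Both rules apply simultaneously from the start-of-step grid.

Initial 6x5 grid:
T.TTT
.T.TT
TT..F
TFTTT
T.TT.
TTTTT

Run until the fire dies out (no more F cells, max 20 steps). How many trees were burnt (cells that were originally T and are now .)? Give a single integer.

Step 1: +5 fires, +2 burnt (F count now 5)
Step 2: +7 fires, +5 burnt (F count now 7)
Step 3: +4 fires, +7 burnt (F count now 4)
Step 4: +3 fires, +4 burnt (F count now 3)
Step 5: +1 fires, +3 burnt (F count now 1)
Step 6: +0 fires, +1 burnt (F count now 0)
Fire out after step 6
Initially T: 21, now '.': 29
Total burnt (originally-T cells now '.'): 20

Answer: 20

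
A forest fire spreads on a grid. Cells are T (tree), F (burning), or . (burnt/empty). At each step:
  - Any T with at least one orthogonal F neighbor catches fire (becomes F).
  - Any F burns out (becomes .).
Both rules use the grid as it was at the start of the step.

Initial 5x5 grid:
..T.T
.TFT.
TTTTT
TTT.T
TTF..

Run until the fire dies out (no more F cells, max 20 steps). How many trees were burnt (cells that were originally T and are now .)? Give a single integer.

Answer: 14

Derivation:
Step 1: +6 fires, +2 burnt (F count now 6)
Step 2: +4 fires, +6 burnt (F count now 4)
Step 3: +3 fires, +4 burnt (F count now 3)
Step 4: +1 fires, +3 burnt (F count now 1)
Step 5: +0 fires, +1 burnt (F count now 0)
Fire out after step 5
Initially T: 15, now '.': 24
Total burnt (originally-T cells now '.'): 14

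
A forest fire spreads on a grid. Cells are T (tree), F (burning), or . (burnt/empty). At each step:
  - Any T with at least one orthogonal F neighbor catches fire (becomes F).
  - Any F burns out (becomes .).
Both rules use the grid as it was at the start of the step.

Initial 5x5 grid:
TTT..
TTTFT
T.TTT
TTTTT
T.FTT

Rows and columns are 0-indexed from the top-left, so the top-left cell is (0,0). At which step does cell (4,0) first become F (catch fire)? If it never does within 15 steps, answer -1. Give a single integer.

Step 1: cell (4,0)='T' (+5 fires, +2 burnt)
Step 2: cell (4,0)='T' (+7 fires, +5 burnt)
Step 3: cell (4,0)='T' (+4 fires, +7 burnt)
Step 4: cell (4,0)='F' (+3 fires, +4 burnt)
  -> target ignites at step 4
Step 5: cell (4,0)='.' (+0 fires, +3 burnt)
  fire out at step 5

4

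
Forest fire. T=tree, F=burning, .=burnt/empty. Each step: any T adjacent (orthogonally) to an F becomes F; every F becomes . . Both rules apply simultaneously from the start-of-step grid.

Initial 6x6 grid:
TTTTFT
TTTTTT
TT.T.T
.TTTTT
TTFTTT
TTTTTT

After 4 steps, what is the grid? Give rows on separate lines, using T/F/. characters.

Step 1: 7 trees catch fire, 2 burn out
  TTTF.F
  TTTTFT
  TT.T.T
  .TFTTT
  TF.FTT
  TTFTTT
Step 2: 9 trees catch fire, 7 burn out
  TTF...
  TTTF.F
  TT.T.T
  .F.FTT
  F...FT
  TF.FTT
Step 3: 9 trees catch fire, 9 burn out
  TF....
  TTF...
  TF.F.F
  ....FT
  .....F
  F...FT
Step 4: 5 trees catch fire, 9 burn out
  F.....
  TF....
  F.....
  .....F
  ......
  .....F

F.....
TF....
F.....
.....F
......
.....F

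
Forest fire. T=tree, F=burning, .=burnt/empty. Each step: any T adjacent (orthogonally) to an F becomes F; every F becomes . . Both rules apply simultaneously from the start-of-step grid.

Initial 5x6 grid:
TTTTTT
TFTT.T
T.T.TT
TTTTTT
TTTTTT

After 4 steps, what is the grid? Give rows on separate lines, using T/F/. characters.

Step 1: 3 trees catch fire, 1 burn out
  TFTTTT
  F.FT.T
  T.T.TT
  TTTTTT
  TTTTTT
Step 2: 5 trees catch fire, 3 burn out
  F.FTTT
  ...F.T
  F.F.TT
  TTTTTT
  TTTTTT
Step 3: 3 trees catch fire, 5 burn out
  ...FTT
  .....T
  ....TT
  FTFTTT
  TTTTTT
Step 4: 5 trees catch fire, 3 burn out
  ....FT
  .....T
  ....TT
  .F.FTT
  FTFTTT

....FT
.....T
....TT
.F.FTT
FTFTTT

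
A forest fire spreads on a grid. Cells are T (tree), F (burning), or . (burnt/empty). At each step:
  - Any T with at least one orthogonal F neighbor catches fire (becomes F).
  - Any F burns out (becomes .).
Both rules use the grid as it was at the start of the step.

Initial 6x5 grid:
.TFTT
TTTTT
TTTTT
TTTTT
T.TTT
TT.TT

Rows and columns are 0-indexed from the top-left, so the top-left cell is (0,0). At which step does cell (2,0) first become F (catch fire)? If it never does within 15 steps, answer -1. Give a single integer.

Step 1: cell (2,0)='T' (+3 fires, +1 burnt)
Step 2: cell (2,0)='T' (+4 fires, +3 burnt)
Step 3: cell (2,0)='T' (+5 fires, +4 burnt)
Step 4: cell (2,0)='F' (+5 fires, +5 burnt)
  -> target ignites at step 4
Step 5: cell (2,0)='.' (+3 fires, +5 burnt)
Step 6: cell (2,0)='.' (+3 fires, +3 burnt)
Step 7: cell (2,0)='.' (+2 fires, +3 burnt)
Step 8: cell (2,0)='.' (+1 fires, +2 burnt)
Step 9: cell (2,0)='.' (+0 fires, +1 burnt)
  fire out at step 9

4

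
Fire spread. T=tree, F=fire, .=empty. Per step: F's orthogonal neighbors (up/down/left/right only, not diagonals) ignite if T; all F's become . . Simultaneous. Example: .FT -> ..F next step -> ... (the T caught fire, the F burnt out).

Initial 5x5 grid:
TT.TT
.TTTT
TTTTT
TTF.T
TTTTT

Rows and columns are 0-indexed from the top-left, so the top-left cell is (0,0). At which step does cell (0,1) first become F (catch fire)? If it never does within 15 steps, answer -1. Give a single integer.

Step 1: cell (0,1)='T' (+3 fires, +1 burnt)
Step 2: cell (0,1)='T' (+6 fires, +3 burnt)
Step 3: cell (0,1)='T' (+6 fires, +6 burnt)
Step 4: cell (0,1)='F' (+4 fires, +6 burnt)
  -> target ignites at step 4
Step 5: cell (0,1)='.' (+2 fires, +4 burnt)
Step 6: cell (0,1)='.' (+0 fires, +2 burnt)
  fire out at step 6

4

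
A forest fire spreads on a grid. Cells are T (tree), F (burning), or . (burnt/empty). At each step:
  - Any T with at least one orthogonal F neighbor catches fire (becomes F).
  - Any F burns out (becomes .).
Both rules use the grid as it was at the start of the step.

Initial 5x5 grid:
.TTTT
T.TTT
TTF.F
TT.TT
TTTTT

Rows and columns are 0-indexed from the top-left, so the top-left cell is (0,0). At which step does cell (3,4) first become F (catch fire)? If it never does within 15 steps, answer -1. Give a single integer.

Step 1: cell (3,4)='F' (+4 fires, +2 burnt)
  -> target ignites at step 1
Step 2: cell (3,4)='.' (+7 fires, +4 burnt)
Step 3: cell (3,4)='.' (+6 fires, +7 burnt)
Step 4: cell (3,4)='.' (+2 fires, +6 burnt)
Step 5: cell (3,4)='.' (+0 fires, +2 burnt)
  fire out at step 5

1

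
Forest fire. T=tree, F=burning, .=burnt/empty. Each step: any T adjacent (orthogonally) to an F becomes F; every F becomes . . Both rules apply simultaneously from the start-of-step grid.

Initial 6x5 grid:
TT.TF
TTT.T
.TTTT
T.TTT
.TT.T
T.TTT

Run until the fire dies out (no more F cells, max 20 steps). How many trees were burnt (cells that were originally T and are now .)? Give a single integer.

Answer: 20

Derivation:
Step 1: +2 fires, +1 burnt (F count now 2)
Step 2: +1 fires, +2 burnt (F count now 1)
Step 3: +2 fires, +1 burnt (F count now 2)
Step 4: +3 fires, +2 burnt (F count now 3)
Step 5: +4 fires, +3 burnt (F count now 4)
Step 6: +3 fires, +4 burnt (F count now 3)
Step 7: +4 fires, +3 burnt (F count now 4)
Step 8: +1 fires, +4 burnt (F count now 1)
Step 9: +0 fires, +1 burnt (F count now 0)
Fire out after step 9
Initially T: 22, now '.': 28
Total burnt (originally-T cells now '.'): 20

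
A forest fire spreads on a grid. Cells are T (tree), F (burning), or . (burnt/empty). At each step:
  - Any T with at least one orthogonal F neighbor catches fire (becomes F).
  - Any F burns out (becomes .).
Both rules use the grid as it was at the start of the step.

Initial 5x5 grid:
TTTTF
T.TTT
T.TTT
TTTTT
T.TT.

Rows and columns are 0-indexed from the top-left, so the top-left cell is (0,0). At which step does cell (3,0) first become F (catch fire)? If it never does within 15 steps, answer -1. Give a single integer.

Step 1: cell (3,0)='T' (+2 fires, +1 burnt)
Step 2: cell (3,0)='T' (+3 fires, +2 burnt)
Step 3: cell (3,0)='T' (+4 fires, +3 burnt)
Step 4: cell (3,0)='T' (+3 fires, +4 burnt)
Step 5: cell (3,0)='T' (+3 fires, +3 burnt)
Step 6: cell (3,0)='T' (+3 fires, +3 burnt)
Step 7: cell (3,0)='F' (+1 fires, +3 burnt)
  -> target ignites at step 7
Step 8: cell (3,0)='.' (+1 fires, +1 burnt)
Step 9: cell (3,0)='.' (+0 fires, +1 burnt)
  fire out at step 9

7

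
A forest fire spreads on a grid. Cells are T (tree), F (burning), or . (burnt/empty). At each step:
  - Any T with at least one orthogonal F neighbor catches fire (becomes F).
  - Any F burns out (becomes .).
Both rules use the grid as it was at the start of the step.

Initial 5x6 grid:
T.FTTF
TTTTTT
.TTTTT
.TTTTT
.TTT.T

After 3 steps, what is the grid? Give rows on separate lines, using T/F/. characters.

Step 1: 4 trees catch fire, 2 burn out
  T..FF.
  TTFTTF
  .TTTTT
  .TTTTT
  .TTT.T
Step 2: 5 trees catch fire, 4 burn out
  T.....
  TF.FF.
  .TFTTF
  .TTTTT
  .TTT.T
Step 3: 6 trees catch fire, 5 burn out
  T.....
  F.....
  .F.FF.
  .TFTTF
  .TTT.T

T.....
F.....
.F.FF.
.TFTTF
.TTT.T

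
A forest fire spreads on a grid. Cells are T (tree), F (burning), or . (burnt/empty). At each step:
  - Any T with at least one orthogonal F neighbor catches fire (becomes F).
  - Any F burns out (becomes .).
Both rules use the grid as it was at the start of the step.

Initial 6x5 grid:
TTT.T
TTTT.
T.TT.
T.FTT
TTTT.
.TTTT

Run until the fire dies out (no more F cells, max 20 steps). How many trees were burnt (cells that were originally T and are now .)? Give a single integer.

Answer: 21

Derivation:
Step 1: +3 fires, +1 burnt (F count now 3)
Step 2: +6 fires, +3 burnt (F count now 6)
Step 3: +6 fires, +6 burnt (F count now 6)
Step 4: +4 fires, +6 burnt (F count now 4)
Step 5: +2 fires, +4 burnt (F count now 2)
Step 6: +0 fires, +2 burnt (F count now 0)
Fire out after step 6
Initially T: 22, now '.': 29
Total burnt (originally-T cells now '.'): 21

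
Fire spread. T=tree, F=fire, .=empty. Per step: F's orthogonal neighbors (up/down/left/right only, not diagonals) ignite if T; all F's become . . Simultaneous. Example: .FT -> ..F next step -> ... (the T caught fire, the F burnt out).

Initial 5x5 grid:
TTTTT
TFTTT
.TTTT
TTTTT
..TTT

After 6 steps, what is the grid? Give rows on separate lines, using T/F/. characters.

Step 1: 4 trees catch fire, 1 burn out
  TFTTT
  F.FTT
  .FTTT
  TTTTT
  ..TTT
Step 2: 5 trees catch fire, 4 burn out
  F.FTT
  ...FT
  ..FTT
  TFTTT
  ..TTT
Step 3: 5 trees catch fire, 5 burn out
  ...FT
  ....F
  ...FT
  F.FTT
  ..TTT
Step 4: 4 trees catch fire, 5 burn out
  ....F
  .....
  ....F
  ...FT
  ..FTT
Step 5: 2 trees catch fire, 4 burn out
  .....
  .....
  .....
  ....F
  ...FT
Step 6: 1 trees catch fire, 2 burn out
  .....
  .....
  .....
  .....
  ....F

.....
.....
.....
.....
....F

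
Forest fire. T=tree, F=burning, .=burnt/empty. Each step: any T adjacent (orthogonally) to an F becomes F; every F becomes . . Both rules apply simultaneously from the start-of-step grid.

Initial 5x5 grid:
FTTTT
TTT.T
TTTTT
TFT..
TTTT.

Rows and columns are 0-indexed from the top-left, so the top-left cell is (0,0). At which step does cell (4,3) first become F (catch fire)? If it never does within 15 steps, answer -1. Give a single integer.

Step 1: cell (4,3)='T' (+6 fires, +2 burnt)
Step 2: cell (4,3)='T' (+6 fires, +6 burnt)
Step 3: cell (4,3)='F' (+4 fires, +6 burnt)
  -> target ignites at step 3
Step 4: cell (4,3)='.' (+2 fires, +4 burnt)
Step 5: cell (4,3)='.' (+1 fires, +2 burnt)
Step 6: cell (4,3)='.' (+0 fires, +1 burnt)
  fire out at step 6

3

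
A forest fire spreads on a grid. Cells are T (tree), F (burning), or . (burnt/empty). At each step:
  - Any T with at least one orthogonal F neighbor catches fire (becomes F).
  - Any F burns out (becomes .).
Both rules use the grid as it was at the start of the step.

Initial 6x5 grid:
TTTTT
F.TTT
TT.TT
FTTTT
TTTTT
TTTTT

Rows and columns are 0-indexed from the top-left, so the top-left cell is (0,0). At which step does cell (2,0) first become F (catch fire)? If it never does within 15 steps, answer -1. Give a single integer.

Step 1: cell (2,0)='F' (+4 fires, +2 burnt)
  -> target ignites at step 1
Step 2: cell (2,0)='.' (+5 fires, +4 burnt)
Step 3: cell (2,0)='.' (+4 fires, +5 burnt)
Step 4: cell (2,0)='.' (+6 fires, +4 burnt)
Step 5: cell (2,0)='.' (+5 fires, +6 burnt)
Step 6: cell (2,0)='.' (+2 fires, +5 burnt)
Step 7: cell (2,0)='.' (+0 fires, +2 burnt)
  fire out at step 7

1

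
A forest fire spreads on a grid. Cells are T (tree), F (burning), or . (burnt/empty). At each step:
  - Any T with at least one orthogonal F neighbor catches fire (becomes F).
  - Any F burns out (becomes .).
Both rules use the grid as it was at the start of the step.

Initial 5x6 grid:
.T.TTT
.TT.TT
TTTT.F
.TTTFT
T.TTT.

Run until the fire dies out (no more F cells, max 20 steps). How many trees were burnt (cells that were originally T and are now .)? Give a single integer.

Step 1: +4 fires, +2 burnt (F count now 4)
Step 2: +5 fires, +4 burnt (F count now 5)
Step 3: +4 fires, +5 burnt (F count now 4)
Step 4: +3 fires, +4 burnt (F count now 3)
Step 5: +2 fires, +3 burnt (F count now 2)
Step 6: +1 fires, +2 burnt (F count now 1)
Step 7: +0 fires, +1 burnt (F count now 0)
Fire out after step 7
Initially T: 20, now '.': 29
Total burnt (originally-T cells now '.'): 19

Answer: 19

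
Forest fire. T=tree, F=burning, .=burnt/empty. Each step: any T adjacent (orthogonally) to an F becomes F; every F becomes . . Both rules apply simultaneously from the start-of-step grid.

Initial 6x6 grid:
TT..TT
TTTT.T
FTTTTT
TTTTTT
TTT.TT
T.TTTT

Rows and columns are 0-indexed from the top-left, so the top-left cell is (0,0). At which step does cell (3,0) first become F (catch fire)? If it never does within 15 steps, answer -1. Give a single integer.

Step 1: cell (3,0)='F' (+3 fires, +1 burnt)
  -> target ignites at step 1
Step 2: cell (3,0)='.' (+5 fires, +3 burnt)
Step 3: cell (3,0)='.' (+6 fires, +5 burnt)
Step 4: cell (3,0)='.' (+4 fires, +6 burnt)
Step 5: cell (3,0)='.' (+3 fires, +4 burnt)
Step 6: cell (3,0)='.' (+4 fires, +3 burnt)
Step 7: cell (3,0)='.' (+3 fires, +4 burnt)
Step 8: cell (3,0)='.' (+2 fires, +3 burnt)
Step 9: cell (3,0)='.' (+0 fires, +2 burnt)
  fire out at step 9

1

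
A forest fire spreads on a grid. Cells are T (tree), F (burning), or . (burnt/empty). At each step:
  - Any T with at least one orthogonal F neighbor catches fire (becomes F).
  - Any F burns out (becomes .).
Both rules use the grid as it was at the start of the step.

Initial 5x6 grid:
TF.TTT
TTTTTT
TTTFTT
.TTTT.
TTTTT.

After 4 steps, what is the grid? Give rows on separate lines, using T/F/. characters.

Step 1: 6 trees catch fire, 2 burn out
  F..TTT
  TFTFTT
  TTF.FT
  .TTFT.
  TTTTT.
Step 2: 9 trees catch fire, 6 burn out
  ...FTT
  F.F.FT
  TF...F
  .TF.F.
  TTTFT.
Step 3: 6 trees catch fire, 9 burn out
  ....FT
  .....F
  F.....
  .F....
  TTF.F.
Step 4: 2 trees catch fire, 6 burn out
  .....F
  ......
  ......
  ......
  TF....

.....F
......
......
......
TF....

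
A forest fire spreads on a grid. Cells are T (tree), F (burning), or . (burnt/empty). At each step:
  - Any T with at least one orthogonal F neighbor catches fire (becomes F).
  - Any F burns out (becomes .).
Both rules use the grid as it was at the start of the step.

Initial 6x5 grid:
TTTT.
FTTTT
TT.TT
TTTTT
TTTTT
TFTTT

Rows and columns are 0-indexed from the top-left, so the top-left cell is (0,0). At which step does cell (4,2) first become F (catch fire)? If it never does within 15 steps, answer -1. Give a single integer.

Step 1: cell (4,2)='T' (+6 fires, +2 burnt)
Step 2: cell (4,2)='F' (+8 fires, +6 burnt)
  -> target ignites at step 2
Step 3: cell (4,2)='.' (+5 fires, +8 burnt)
Step 4: cell (4,2)='.' (+5 fires, +5 burnt)
Step 5: cell (4,2)='.' (+2 fires, +5 burnt)
Step 6: cell (4,2)='.' (+0 fires, +2 burnt)
  fire out at step 6

2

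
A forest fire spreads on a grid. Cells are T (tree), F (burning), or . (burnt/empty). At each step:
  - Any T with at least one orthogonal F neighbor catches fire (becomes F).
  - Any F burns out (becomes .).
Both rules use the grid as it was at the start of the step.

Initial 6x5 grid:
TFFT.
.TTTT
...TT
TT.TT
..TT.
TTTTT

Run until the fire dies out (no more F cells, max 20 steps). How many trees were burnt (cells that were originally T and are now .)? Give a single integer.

Answer: 17

Derivation:
Step 1: +4 fires, +2 burnt (F count now 4)
Step 2: +1 fires, +4 burnt (F count now 1)
Step 3: +2 fires, +1 burnt (F count now 2)
Step 4: +2 fires, +2 burnt (F count now 2)
Step 5: +2 fires, +2 burnt (F count now 2)
Step 6: +2 fires, +2 burnt (F count now 2)
Step 7: +2 fires, +2 burnt (F count now 2)
Step 8: +1 fires, +2 burnt (F count now 1)
Step 9: +1 fires, +1 burnt (F count now 1)
Step 10: +0 fires, +1 burnt (F count now 0)
Fire out after step 10
Initially T: 19, now '.': 28
Total burnt (originally-T cells now '.'): 17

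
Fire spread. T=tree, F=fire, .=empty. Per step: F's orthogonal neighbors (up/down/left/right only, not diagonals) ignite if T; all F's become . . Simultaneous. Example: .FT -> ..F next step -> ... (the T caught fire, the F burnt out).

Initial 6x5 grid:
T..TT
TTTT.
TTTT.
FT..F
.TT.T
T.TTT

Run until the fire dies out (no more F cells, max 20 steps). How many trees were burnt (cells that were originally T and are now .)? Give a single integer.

Answer: 18

Derivation:
Step 1: +3 fires, +2 burnt (F count now 3)
Step 2: +4 fires, +3 burnt (F count now 4)
Step 3: +5 fires, +4 burnt (F count now 5)
Step 4: +3 fires, +5 burnt (F count now 3)
Step 5: +1 fires, +3 burnt (F count now 1)
Step 6: +1 fires, +1 burnt (F count now 1)
Step 7: +1 fires, +1 burnt (F count now 1)
Step 8: +0 fires, +1 burnt (F count now 0)
Fire out after step 8
Initially T: 19, now '.': 29
Total burnt (originally-T cells now '.'): 18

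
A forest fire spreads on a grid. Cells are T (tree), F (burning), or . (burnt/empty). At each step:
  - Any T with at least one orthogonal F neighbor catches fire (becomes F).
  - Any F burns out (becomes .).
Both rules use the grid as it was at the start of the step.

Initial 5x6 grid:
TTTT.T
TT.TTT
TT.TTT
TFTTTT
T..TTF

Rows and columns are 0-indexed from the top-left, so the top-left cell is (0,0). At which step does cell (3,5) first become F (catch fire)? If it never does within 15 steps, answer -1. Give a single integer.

Step 1: cell (3,5)='F' (+5 fires, +2 burnt)
  -> target ignites at step 1
Step 2: cell (3,5)='.' (+7 fires, +5 burnt)
Step 3: cell (3,5)='.' (+5 fires, +7 burnt)
Step 4: cell (3,5)='.' (+5 fires, +5 burnt)
Step 5: cell (3,5)='.' (+1 fires, +5 burnt)
Step 6: cell (3,5)='.' (+0 fires, +1 burnt)
  fire out at step 6

1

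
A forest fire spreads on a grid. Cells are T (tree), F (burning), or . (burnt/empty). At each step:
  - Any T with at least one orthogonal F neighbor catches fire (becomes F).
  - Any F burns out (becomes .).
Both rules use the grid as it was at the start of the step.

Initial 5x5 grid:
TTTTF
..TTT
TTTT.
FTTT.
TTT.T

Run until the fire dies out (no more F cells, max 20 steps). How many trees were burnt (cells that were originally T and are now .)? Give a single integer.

Answer: 17

Derivation:
Step 1: +5 fires, +2 burnt (F count now 5)
Step 2: +5 fires, +5 burnt (F count now 5)
Step 3: +6 fires, +5 burnt (F count now 6)
Step 4: +1 fires, +6 burnt (F count now 1)
Step 5: +0 fires, +1 burnt (F count now 0)
Fire out after step 5
Initially T: 18, now '.': 24
Total burnt (originally-T cells now '.'): 17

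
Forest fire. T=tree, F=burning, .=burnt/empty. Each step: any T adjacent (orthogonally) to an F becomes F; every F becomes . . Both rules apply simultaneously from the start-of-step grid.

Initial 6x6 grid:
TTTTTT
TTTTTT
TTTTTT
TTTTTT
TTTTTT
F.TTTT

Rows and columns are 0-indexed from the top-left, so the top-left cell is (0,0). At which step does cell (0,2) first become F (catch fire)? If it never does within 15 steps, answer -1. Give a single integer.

Step 1: cell (0,2)='T' (+1 fires, +1 burnt)
Step 2: cell (0,2)='T' (+2 fires, +1 burnt)
Step 3: cell (0,2)='T' (+3 fires, +2 burnt)
Step 4: cell (0,2)='T' (+5 fires, +3 burnt)
Step 5: cell (0,2)='T' (+6 fires, +5 burnt)
Step 6: cell (0,2)='T' (+6 fires, +6 burnt)
Step 7: cell (0,2)='F' (+5 fires, +6 burnt)
  -> target ignites at step 7
Step 8: cell (0,2)='.' (+3 fires, +5 burnt)
Step 9: cell (0,2)='.' (+2 fires, +3 burnt)
Step 10: cell (0,2)='.' (+1 fires, +2 burnt)
Step 11: cell (0,2)='.' (+0 fires, +1 burnt)
  fire out at step 11

7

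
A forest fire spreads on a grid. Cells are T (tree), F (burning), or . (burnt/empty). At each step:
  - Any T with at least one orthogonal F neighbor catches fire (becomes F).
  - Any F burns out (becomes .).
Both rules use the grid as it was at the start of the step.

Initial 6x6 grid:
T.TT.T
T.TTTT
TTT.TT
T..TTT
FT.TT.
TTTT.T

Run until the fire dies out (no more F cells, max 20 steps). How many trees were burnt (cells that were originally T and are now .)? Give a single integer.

Answer: 25

Derivation:
Step 1: +3 fires, +1 burnt (F count now 3)
Step 2: +2 fires, +3 burnt (F count now 2)
Step 3: +3 fires, +2 burnt (F count now 3)
Step 4: +3 fires, +3 burnt (F count now 3)
Step 5: +2 fires, +3 burnt (F count now 2)
Step 6: +4 fires, +2 burnt (F count now 4)
Step 7: +3 fires, +4 burnt (F count now 3)
Step 8: +3 fires, +3 burnt (F count now 3)
Step 9: +2 fires, +3 burnt (F count now 2)
Step 10: +0 fires, +2 burnt (F count now 0)
Fire out after step 10
Initially T: 26, now '.': 35
Total burnt (originally-T cells now '.'): 25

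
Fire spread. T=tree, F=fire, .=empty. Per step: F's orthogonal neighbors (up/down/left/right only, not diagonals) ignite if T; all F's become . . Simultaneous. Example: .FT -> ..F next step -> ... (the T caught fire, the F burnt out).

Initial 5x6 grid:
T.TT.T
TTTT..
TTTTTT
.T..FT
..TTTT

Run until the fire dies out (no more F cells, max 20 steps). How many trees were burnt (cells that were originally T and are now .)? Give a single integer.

Step 1: +3 fires, +1 burnt (F count now 3)
Step 2: +4 fires, +3 burnt (F count now 4)
Step 3: +3 fires, +4 burnt (F count now 3)
Step 4: +3 fires, +3 burnt (F count now 3)
Step 5: +4 fires, +3 burnt (F count now 4)
Step 6: +1 fires, +4 burnt (F count now 1)
Step 7: +1 fires, +1 burnt (F count now 1)
Step 8: +0 fires, +1 burnt (F count now 0)
Fire out after step 8
Initially T: 20, now '.': 29
Total burnt (originally-T cells now '.'): 19

Answer: 19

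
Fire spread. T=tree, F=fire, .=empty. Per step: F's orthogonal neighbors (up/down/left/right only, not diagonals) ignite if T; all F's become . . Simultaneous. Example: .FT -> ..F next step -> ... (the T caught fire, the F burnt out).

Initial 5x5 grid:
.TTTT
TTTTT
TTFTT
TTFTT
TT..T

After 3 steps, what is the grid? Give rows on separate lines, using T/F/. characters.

Step 1: 5 trees catch fire, 2 burn out
  .TTTT
  TTFTT
  TF.FT
  TF.FT
  TT..T
Step 2: 8 trees catch fire, 5 burn out
  .TFTT
  TF.FT
  F...F
  F...F
  TF..T
Step 3: 6 trees catch fire, 8 burn out
  .F.FT
  F...F
  .....
  .....
  F...F

.F.FT
F...F
.....
.....
F...F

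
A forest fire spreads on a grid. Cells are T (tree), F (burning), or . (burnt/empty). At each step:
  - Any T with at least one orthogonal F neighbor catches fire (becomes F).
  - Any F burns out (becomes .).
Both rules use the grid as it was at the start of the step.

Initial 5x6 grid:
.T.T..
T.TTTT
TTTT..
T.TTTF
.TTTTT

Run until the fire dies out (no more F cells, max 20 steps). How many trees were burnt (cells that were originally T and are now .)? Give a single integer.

Answer: 19

Derivation:
Step 1: +2 fires, +1 burnt (F count now 2)
Step 2: +2 fires, +2 burnt (F count now 2)
Step 3: +3 fires, +2 burnt (F count now 3)
Step 4: +3 fires, +3 burnt (F count now 3)
Step 5: +5 fires, +3 burnt (F count now 5)
Step 6: +2 fires, +5 burnt (F count now 2)
Step 7: +2 fires, +2 burnt (F count now 2)
Step 8: +0 fires, +2 burnt (F count now 0)
Fire out after step 8
Initially T: 20, now '.': 29
Total burnt (originally-T cells now '.'): 19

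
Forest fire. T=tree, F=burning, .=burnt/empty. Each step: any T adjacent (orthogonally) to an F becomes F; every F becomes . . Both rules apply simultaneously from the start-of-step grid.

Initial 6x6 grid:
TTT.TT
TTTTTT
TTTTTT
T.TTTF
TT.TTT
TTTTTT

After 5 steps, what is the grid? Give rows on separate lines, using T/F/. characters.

Step 1: 3 trees catch fire, 1 burn out
  TTT.TT
  TTTTTT
  TTTTTF
  T.TTF.
  TT.TTF
  TTTTTT
Step 2: 5 trees catch fire, 3 burn out
  TTT.TT
  TTTTTF
  TTTTF.
  T.TF..
  TT.TF.
  TTTTTF
Step 3: 6 trees catch fire, 5 burn out
  TTT.TF
  TTTTF.
  TTTF..
  T.F...
  TT.F..
  TTTTF.
Step 4: 4 trees catch fire, 6 burn out
  TTT.F.
  TTTF..
  TTF...
  T.....
  TT....
  TTTF..
Step 5: 3 trees catch fire, 4 burn out
  TTT...
  TTF...
  TF....
  T.....
  TT....
  TTF...

TTT...
TTF...
TF....
T.....
TT....
TTF...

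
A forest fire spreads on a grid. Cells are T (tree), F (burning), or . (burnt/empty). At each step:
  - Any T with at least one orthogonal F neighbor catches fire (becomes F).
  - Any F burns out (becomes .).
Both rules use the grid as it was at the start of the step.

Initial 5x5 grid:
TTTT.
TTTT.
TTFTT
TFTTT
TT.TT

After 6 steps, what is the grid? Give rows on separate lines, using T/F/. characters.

Step 1: 6 trees catch fire, 2 burn out
  TTTT.
  TTFT.
  TF.FT
  F.FTT
  TF.TT
Step 2: 7 trees catch fire, 6 burn out
  TTFT.
  TF.F.
  F...F
  ...FT
  F..TT
Step 3: 5 trees catch fire, 7 burn out
  TF.F.
  F....
  .....
  ....F
  ...FT
Step 4: 2 trees catch fire, 5 burn out
  F....
  .....
  .....
  .....
  ....F
Step 5: 0 trees catch fire, 2 burn out
  .....
  .....
  .....
  .....
  .....
Step 6: 0 trees catch fire, 0 burn out
  .....
  .....
  .....
  .....
  .....

.....
.....
.....
.....
.....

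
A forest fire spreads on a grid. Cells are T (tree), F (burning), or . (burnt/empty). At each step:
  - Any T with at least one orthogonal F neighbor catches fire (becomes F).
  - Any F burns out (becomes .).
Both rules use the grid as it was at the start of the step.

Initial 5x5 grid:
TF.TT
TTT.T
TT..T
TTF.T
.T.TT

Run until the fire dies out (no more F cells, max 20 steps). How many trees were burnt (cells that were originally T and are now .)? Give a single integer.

Answer: 9

Derivation:
Step 1: +3 fires, +2 burnt (F count now 3)
Step 2: +5 fires, +3 burnt (F count now 5)
Step 3: +1 fires, +5 burnt (F count now 1)
Step 4: +0 fires, +1 burnt (F count now 0)
Fire out after step 4
Initially T: 16, now '.': 18
Total burnt (originally-T cells now '.'): 9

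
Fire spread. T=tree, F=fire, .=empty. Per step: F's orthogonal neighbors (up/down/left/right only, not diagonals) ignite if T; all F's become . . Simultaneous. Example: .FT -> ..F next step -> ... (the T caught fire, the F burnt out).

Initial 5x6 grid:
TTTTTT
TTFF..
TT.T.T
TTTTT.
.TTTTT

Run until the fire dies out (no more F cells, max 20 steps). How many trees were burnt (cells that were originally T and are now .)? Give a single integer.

Step 1: +4 fires, +2 burnt (F count now 4)
Step 2: +5 fires, +4 burnt (F count now 5)
Step 3: +7 fires, +5 burnt (F count now 7)
Step 4: +4 fires, +7 burnt (F count now 4)
Step 5: +1 fires, +4 burnt (F count now 1)
Step 6: +0 fires, +1 burnt (F count now 0)
Fire out after step 6
Initially T: 22, now '.': 29
Total burnt (originally-T cells now '.'): 21

Answer: 21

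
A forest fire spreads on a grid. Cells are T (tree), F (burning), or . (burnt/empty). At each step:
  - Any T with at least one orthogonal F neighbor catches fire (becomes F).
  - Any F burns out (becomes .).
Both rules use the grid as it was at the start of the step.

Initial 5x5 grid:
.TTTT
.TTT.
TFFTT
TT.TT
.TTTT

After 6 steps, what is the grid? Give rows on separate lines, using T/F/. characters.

Step 1: 5 trees catch fire, 2 burn out
  .TTTT
  .FFT.
  F..FT
  TF.TT
  .TTTT
Step 2: 7 trees catch fire, 5 burn out
  .FFTT
  ...F.
  ....F
  F..FT
  .FTTT
Step 3: 4 trees catch fire, 7 burn out
  ...FT
  .....
  .....
  ....F
  ..FFT
Step 4: 2 trees catch fire, 4 burn out
  ....F
  .....
  .....
  .....
  ....F
Step 5: 0 trees catch fire, 2 burn out
  .....
  .....
  .....
  .....
  .....
Step 6: 0 trees catch fire, 0 burn out
  .....
  .....
  .....
  .....
  .....

.....
.....
.....
.....
.....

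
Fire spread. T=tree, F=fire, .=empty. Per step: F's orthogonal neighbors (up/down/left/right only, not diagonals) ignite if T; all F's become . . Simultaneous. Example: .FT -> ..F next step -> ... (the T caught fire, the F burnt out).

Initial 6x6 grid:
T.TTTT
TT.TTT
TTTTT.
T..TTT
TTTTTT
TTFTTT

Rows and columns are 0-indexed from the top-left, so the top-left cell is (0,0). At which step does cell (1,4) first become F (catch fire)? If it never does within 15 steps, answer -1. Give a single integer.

Step 1: cell (1,4)='T' (+3 fires, +1 burnt)
Step 2: cell (1,4)='T' (+4 fires, +3 burnt)
Step 3: cell (1,4)='T' (+4 fires, +4 burnt)
Step 4: cell (1,4)='T' (+4 fires, +4 burnt)
Step 5: cell (1,4)='T' (+5 fires, +4 burnt)
Step 6: cell (1,4)='F' (+4 fires, +5 burnt)
  -> target ignites at step 6
Step 7: cell (1,4)='.' (+5 fires, +4 burnt)
Step 8: cell (1,4)='.' (+1 fires, +5 burnt)
Step 9: cell (1,4)='.' (+0 fires, +1 burnt)
  fire out at step 9

6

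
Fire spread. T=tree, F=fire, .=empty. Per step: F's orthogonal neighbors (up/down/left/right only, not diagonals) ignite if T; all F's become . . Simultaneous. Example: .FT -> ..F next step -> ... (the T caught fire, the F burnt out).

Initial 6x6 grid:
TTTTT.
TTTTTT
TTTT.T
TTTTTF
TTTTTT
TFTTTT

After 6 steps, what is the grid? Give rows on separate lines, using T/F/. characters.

Step 1: 6 trees catch fire, 2 burn out
  TTTTT.
  TTTTTT
  TTTT.F
  TTTTF.
  TFTTTF
  F.FTTT
Step 2: 8 trees catch fire, 6 burn out
  TTTTT.
  TTTTTF
  TTTT..
  TFTF..
  F.FTF.
  ...FTF
Step 3: 7 trees catch fire, 8 burn out
  TTTTT.
  TTTTF.
  TFTF..
  F.F...
  ...F..
  ....F.
Step 4: 5 trees catch fire, 7 burn out
  TTTTF.
  TFTF..
  F.F...
  ......
  ......
  ......
Step 5: 4 trees catch fire, 5 burn out
  TFTF..
  F.F...
  ......
  ......
  ......
  ......
Step 6: 2 trees catch fire, 4 burn out
  F.F...
  ......
  ......
  ......
  ......
  ......

F.F...
......
......
......
......
......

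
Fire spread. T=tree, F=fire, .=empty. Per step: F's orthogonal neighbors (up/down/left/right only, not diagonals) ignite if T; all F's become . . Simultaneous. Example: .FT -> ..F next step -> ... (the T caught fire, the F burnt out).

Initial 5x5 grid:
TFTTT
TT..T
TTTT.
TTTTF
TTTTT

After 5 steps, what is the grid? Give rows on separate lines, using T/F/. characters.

Step 1: 5 trees catch fire, 2 burn out
  F.FTT
  TF..T
  TTTT.
  TTTF.
  TTTTF
Step 2: 6 trees catch fire, 5 burn out
  ...FT
  F...T
  TFTF.
  TTF..
  TTTF.
Step 3: 5 trees catch fire, 6 burn out
  ....F
  ....T
  F.F..
  TF...
  TTF..
Step 4: 3 trees catch fire, 5 burn out
  .....
  ....F
  .....
  F....
  TF...
Step 5: 1 trees catch fire, 3 burn out
  .....
  .....
  .....
  .....
  F....

.....
.....
.....
.....
F....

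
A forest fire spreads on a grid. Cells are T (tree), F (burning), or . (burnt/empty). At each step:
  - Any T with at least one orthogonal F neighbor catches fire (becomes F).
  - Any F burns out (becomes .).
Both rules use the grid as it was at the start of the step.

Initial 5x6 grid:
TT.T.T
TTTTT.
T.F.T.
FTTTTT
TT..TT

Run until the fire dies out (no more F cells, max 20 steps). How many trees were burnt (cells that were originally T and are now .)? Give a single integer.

Step 1: +5 fires, +2 burnt (F count now 5)
Step 2: +5 fires, +5 burnt (F count now 5)
Step 3: +5 fires, +5 burnt (F count now 5)
Step 4: +3 fires, +5 burnt (F count now 3)
Step 5: +1 fires, +3 burnt (F count now 1)
Step 6: +0 fires, +1 burnt (F count now 0)
Fire out after step 6
Initially T: 20, now '.': 29
Total burnt (originally-T cells now '.'): 19

Answer: 19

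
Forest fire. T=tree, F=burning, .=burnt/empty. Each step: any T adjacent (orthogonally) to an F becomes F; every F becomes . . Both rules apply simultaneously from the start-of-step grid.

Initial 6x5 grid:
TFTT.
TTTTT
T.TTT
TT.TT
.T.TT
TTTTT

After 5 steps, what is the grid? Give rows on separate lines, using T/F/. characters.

Step 1: 3 trees catch fire, 1 burn out
  F.FT.
  TFTTT
  T.TTT
  TT.TT
  .T.TT
  TTTTT
Step 2: 3 trees catch fire, 3 burn out
  ...F.
  F.FTT
  T.TTT
  TT.TT
  .T.TT
  TTTTT
Step 3: 3 trees catch fire, 3 burn out
  .....
  ...FT
  F.FTT
  TT.TT
  .T.TT
  TTTTT
Step 4: 3 trees catch fire, 3 burn out
  .....
  ....F
  ...FT
  FT.TT
  .T.TT
  TTTTT
Step 5: 3 trees catch fire, 3 burn out
  .....
  .....
  ....F
  .F.FT
  .T.TT
  TTTTT

.....
.....
....F
.F.FT
.T.TT
TTTTT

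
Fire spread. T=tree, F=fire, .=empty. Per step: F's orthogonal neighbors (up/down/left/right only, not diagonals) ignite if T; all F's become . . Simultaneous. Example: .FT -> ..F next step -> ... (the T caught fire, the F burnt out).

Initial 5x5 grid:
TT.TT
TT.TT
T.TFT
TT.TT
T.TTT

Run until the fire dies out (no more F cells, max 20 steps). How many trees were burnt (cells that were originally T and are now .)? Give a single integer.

Step 1: +4 fires, +1 burnt (F count now 4)
Step 2: +4 fires, +4 burnt (F count now 4)
Step 3: +3 fires, +4 burnt (F count now 3)
Step 4: +0 fires, +3 burnt (F count now 0)
Fire out after step 4
Initially T: 19, now '.': 17
Total burnt (originally-T cells now '.'): 11

Answer: 11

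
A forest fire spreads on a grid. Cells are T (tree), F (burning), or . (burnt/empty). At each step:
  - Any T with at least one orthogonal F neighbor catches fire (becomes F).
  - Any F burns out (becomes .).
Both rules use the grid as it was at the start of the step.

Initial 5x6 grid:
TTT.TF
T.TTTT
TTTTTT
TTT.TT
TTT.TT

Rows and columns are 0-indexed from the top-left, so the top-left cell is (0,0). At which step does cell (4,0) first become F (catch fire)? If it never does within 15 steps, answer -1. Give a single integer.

Step 1: cell (4,0)='T' (+2 fires, +1 burnt)
Step 2: cell (4,0)='T' (+2 fires, +2 burnt)
Step 3: cell (4,0)='T' (+3 fires, +2 burnt)
Step 4: cell (4,0)='T' (+4 fires, +3 burnt)
Step 5: cell (4,0)='T' (+3 fires, +4 burnt)
Step 6: cell (4,0)='T' (+3 fires, +3 burnt)
Step 7: cell (4,0)='T' (+4 fires, +3 burnt)
Step 8: cell (4,0)='T' (+3 fires, +4 burnt)
Step 9: cell (4,0)='F' (+1 fires, +3 burnt)
  -> target ignites at step 9
Step 10: cell (4,0)='.' (+0 fires, +1 burnt)
  fire out at step 10

9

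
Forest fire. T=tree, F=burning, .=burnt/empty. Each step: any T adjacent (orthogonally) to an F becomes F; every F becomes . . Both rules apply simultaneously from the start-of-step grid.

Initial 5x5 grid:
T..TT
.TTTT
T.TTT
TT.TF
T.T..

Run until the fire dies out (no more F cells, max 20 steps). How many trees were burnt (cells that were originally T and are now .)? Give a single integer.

Answer: 10

Derivation:
Step 1: +2 fires, +1 burnt (F count now 2)
Step 2: +2 fires, +2 burnt (F count now 2)
Step 3: +3 fires, +2 burnt (F count now 3)
Step 4: +2 fires, +3 burnt (F count now 2)
Step 5: +1 fires, +2 burnt (F count now 1)
Step 6: +0 fires, +1 burnt (F count now 0)
Fire out after step 6
Initially T: 16, now '.': 19
Total burnt (originally-T cells now '.'): 10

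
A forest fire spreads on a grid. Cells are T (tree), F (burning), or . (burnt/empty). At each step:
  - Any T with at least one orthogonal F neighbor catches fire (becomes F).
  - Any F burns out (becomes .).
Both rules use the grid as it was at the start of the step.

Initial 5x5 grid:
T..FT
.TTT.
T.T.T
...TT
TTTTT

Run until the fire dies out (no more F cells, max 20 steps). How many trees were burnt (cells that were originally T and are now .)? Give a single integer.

Answer: 5

Derivation:
Step 1: +2 fires, +1 burnt (F count now 2)
Step 2: +1 fires, +2 burnt (F count now 1)
Step 3: +2 fires, +1 burnt (F count now 2)
Step 4: +0 fires, +2 burnt (F count now 0)
Fire out after step 4
Initially T: 15, now '.': 15
Total burnt (originally-T cells now '.'): 5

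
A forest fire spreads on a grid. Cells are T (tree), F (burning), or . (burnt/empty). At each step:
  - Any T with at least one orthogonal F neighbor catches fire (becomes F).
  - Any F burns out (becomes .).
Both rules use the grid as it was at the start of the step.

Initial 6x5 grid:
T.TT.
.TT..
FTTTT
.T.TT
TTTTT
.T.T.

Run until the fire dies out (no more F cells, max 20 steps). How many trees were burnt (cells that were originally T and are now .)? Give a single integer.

Answer: 18

Derivation:
Step 1: +1 fires, +1 burnt (F count now 1)
Step 2: +3 fires, +1 burnt (F count now 3)
Step 3: +3 fires, +3 burnt (F count now 3)
Step 4: +6 fires, +3 burnt (F count now 6)
Step 5: +3 fires, +6 burnt (F count now 3)
Step 6: +2 fires, +3 burnt (F count now 2)
Step 7: +0 fires, +2 burnt (F count now 0)
Fire out after step 7
Initially T: 19, now '.': 29
Total burnt (originally-T cells now '.'): 18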